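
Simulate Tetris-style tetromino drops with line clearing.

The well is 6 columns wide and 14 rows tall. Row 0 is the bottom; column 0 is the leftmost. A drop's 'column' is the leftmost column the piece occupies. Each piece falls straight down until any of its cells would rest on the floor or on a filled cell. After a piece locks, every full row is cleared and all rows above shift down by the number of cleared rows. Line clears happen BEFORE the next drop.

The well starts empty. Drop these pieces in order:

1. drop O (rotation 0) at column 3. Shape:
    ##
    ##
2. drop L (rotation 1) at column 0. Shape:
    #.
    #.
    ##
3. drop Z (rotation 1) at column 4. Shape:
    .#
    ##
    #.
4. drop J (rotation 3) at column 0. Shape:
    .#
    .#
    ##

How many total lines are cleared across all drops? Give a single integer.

Drop 1: O rot0 at col 3 lands with bottom-row=0; cleared 0 line(s) (total 0); column heights now [0 0 0 2 2 0], max=2
Drop 2: L rot1 at col 0 lands with bottom-row=0; cleared 0 line(s) (total 0); column heights now [3 1 0 2 2 0], max=3
Drop 3: Z rot1 at col 4 lands with bottom-row=2; cleared 0 line(s) (total 0); column heights now [3 1 0 2 4 5], max=5
Drop 4: J rot3 at col 0 lands with bottom-row=3; cleared 0 line(s) (total 0); column heights now [4 6 0 2 4 5], max=6

Answer: 0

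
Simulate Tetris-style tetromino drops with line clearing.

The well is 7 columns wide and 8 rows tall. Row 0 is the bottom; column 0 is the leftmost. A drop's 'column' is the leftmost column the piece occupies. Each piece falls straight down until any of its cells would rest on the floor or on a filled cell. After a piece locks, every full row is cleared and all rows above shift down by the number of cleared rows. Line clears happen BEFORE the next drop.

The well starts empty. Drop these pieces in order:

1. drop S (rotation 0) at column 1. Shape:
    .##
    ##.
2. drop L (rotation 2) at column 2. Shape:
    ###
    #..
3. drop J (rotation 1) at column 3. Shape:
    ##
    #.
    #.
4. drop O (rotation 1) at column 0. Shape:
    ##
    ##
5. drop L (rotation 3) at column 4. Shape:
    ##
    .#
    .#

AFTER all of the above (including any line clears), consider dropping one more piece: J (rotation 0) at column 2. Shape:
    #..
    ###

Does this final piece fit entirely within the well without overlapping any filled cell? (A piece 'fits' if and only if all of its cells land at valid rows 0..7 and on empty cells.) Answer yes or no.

Answer: no

Derivation:
Drop 1: S rot0 at col 1 lands with bottom-row=0; cleared 0 line(s) (total 0); column heights now [0 1 2 2 0 0 0], max=2
Drop 2: L rot2 at col 2 lands with bottom-row=2; cleared 0 line(s) (total 0); column heights now [0 1 4 4 4 0 0], max=4
Drop 3: J rot1 at col 3 lands with bottom-row=4; cleared 0 line(s) (total 0); column heights now [0 1 4 7 7 0 0], max=7
Drop 4: O rot1 at col 0 lands with bottom-row=1; cleared 0 line(s) (total 0); column heights now [3 3 4 7 7 0 0], max=7
Drop 5: L rot3 at col 4 lands with bottom-row=5; cleared 0 line(s) (total 0); column heights now [3 3 4 7 8 8 0], max=8
Test piece J rot0 at col 2 (width 3): heights before test = [3 3 4 7 8 8 0]; fits = False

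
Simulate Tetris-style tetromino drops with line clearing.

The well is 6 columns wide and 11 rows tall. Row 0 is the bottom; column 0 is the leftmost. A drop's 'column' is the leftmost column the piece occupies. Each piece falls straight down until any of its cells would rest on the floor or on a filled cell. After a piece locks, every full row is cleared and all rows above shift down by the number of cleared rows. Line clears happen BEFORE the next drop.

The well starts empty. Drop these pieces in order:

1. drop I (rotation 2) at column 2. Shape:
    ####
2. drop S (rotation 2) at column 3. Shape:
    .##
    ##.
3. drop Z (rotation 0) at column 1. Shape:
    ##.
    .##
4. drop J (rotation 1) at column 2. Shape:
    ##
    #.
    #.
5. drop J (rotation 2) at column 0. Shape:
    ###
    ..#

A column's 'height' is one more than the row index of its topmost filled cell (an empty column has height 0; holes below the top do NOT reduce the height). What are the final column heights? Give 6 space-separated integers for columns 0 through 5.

Answer: 9 9 9 7 3 3

Derivation:
Drop 1: I rot2 at col 2 lands with bottom-row=0; cleared 0 line(s) (total 0); column heights now [0 0 1 1 1 1], max=1
Drop 2: S rot2 at col 3 lands with bottom-row=1; cleared 0 line(s) (total 0); column heights now [0 0 1 2 3 3], max=3
Drop 3: Z rot0 at col 1 lands with bottom-row=2; cleared 0 line(s) (total 0); column heights now [0 4 4 3 3 3], max=4
Drop 4: J rot1 at col 2 lands with bottom-row=4; cleared 0 line(s) (total 0); column heights now [0 4 7 7 3 3], max=7
Drop 5: J rot2 at col 0 lands with bottom-row=7; cleared 0 line(s) (total 0); column heights now [9 9 9 7 3 3], max=9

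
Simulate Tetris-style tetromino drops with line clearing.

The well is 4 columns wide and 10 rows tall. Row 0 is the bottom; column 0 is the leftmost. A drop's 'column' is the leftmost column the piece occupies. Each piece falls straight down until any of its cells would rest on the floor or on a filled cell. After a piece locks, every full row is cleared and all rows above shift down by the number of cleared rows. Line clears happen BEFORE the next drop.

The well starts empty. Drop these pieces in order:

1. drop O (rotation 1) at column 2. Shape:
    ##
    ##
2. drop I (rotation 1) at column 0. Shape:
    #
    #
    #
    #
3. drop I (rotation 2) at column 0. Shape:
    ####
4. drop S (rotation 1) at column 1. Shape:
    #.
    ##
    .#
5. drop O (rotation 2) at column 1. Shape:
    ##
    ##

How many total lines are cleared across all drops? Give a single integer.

Drop 1: O rot1 at col 2 lands with bottom-row=0; cleared 0 line(s) (total 0); column heights now [0 0 2 2], max=2
Drop 2: I rot1 at col 0 lands with bottom-row=0; cleared 0 line(s) (total 0); column heights now [4 0 2 2], max=4
Drop 3: I rot2 at col 0 lands with bottom-row=4; cleared 1 line(s) (total 1); column heights now [4 0 2 2], max=4
Drop 4: S rot1 at col 1 lands with bottom-row=2; cleared 0 line(s) (total 1); column heights now [4 5 4 2], max=5
Drop 5: O rot2 at col 1 lands with bottom-row=5; cleared 0 line(s) (total 1); column heights now [4 7 7 2], max=7

Answer: 1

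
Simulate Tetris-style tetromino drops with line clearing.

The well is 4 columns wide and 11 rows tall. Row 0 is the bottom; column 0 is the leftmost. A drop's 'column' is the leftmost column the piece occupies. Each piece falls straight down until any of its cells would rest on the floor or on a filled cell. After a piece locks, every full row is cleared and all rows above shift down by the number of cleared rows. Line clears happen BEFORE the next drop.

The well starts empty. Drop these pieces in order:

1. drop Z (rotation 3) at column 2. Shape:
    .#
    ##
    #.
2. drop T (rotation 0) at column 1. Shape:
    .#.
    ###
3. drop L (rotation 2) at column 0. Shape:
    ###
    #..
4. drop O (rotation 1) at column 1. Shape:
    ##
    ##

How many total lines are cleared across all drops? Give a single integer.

Drop 1: Z rot3 at col 2 lands with bottom-row=0; cleared 0 line(s) (total 0); column heights now [0 0 2 3], max=3
Drop 2: T rot0 at col 1 lands with bottom-row=3; cleared 0 line(s) (total 0); column heights now [0 4 5 4], max=5
Drop 3: L rot2 at col 0 lands with bottom-row=4; cleared 0 line(s) (total 0); column heights now [6 6 6 4], max=6
Drop 4: O rot1 at col 1 lands with bottom-row=6; cleared 0 line(s) (total 0); column heights now [6 8 8 4], max=8

Answer: 0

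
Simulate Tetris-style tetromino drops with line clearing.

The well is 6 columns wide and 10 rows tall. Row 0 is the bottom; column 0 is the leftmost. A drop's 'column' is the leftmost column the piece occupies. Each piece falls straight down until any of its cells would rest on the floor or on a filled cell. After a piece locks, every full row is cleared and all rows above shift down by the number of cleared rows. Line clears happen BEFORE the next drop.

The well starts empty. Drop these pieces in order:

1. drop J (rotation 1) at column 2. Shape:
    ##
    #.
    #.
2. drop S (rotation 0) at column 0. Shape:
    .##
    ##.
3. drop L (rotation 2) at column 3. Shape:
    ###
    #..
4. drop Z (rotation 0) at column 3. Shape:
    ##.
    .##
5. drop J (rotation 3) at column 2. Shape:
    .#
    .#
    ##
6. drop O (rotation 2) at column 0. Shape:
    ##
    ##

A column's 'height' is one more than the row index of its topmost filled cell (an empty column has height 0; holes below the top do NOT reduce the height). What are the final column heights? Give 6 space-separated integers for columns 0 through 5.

Drop 1: J rot1 at col 2 lands with bottom-row=0; cleared 0 line(s) (total 0); column heights now [0 0 3 3 0 0], max=3
Drop 2: S rot0 at col 0 lands with bottom-row=2; cleared 0 line(s) (total 0); column heights now [3 4 4 3 0 0], max=4
Drop 3: L rot2 at col 3 lands with bottom-row=3; cleared 0 line(s) (total 0); column heights now [3 4 4 5 5 5], max=5
Drop 4: Z rot0 at col 3 lands with bottom-row=5; cleared 0 line(s) (total 0); column heights now [3 4 4 7 7 6], max=7
Drop 5: J rot3 at col 2 lands with bottom-row=7; cleared 0 line(s) (total 0); column heights now [3 4 8 10 7 6], max=10
Drop 6: O rot2 at col 0 lands with bottom-row=4; cleared 0 line(s) (total 0); column heights now [6 6 8 10 7 6], max=10

Answer: 6 6 8 10 7 6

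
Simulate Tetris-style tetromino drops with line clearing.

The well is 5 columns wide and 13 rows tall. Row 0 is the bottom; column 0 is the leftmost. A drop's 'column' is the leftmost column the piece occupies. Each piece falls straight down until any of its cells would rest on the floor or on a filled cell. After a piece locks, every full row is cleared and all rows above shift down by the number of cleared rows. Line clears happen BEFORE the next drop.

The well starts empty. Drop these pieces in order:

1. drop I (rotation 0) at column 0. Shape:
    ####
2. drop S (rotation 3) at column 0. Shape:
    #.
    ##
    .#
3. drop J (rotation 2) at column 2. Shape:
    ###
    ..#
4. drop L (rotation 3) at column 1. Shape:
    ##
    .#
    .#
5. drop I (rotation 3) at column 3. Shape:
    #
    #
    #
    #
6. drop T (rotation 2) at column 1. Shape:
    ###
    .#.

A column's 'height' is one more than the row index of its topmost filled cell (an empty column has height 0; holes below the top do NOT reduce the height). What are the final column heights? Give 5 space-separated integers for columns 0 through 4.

Answer: 3 6 6 6 1

Derivation:
Drop 1: I rot0 at col 0 lands with bottom-row=0; cleared 0 line(s) (total 0); column heights now [1 1 1 1 0], max=1
Drop 2: S rot3 at col 0 lands with bottom-row=1; cleared 0 line(s) (total 0); column heights now [4 3 1 1 0], max=4
Drop 3: J rot2 at col 2 lands with bottom-row=0; cleared 1 line(s) (total 1); column heights now [3 2 1 1 1], max=3
Drop 4: L rot3 at col 1 lands with bottom-row=1; cleared 0 line(s) (total 1); column heights now [3 4 4 1 1], max=4
Drop 5: I rot3 at col 3 lands with bottom-row=1; cleared 0 line(s) (total 1); column heights now [3 4 4 5 1], max=5
Drop 6: T rot2 at col 1 lands with bottom-row=4; cleared 0 line(s) (total 1); column heights now [3 6 6 6 1], max=6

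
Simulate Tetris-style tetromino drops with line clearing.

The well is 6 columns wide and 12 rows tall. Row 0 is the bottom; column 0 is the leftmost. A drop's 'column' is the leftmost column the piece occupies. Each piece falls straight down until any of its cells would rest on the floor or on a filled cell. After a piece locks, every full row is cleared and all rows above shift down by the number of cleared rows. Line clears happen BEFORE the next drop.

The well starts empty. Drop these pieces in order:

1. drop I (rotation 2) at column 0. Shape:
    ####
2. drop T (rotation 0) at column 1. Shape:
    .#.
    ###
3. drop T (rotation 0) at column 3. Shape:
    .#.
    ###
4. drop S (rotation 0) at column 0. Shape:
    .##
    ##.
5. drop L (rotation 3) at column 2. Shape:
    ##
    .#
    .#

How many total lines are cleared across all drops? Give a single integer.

Answer: 1

Derivation:
Drop 1: I rot2 at col 0 lands with bottom-row=0; cleared 0 line(s) (total 0); column heights now [1 1 1 1 0 0], max=1
Drop 2: T rot0 at col 1 lands with bottom-row=1; cleared 0 line(s) (total 0); column heights now [1 2 3 2 0 0], max=3
Drop 3: T rot0 at col 3 lands with bottom-row=2; cleared 0 line(s) (total 0); column heights now [1 2 3 3 4 3], max=4
Drop 4: S rot0 at col 0 lands with bottom-row=2; cleared 1 line(s) (total 1); column heights now [1 3 3 2 3 0], max=3
Drop 5: L rot3 at col 2 lands with bottom-row=2; cleared 0 line(s) (total 1); column heights now [1 3 5 5 3 0], max=5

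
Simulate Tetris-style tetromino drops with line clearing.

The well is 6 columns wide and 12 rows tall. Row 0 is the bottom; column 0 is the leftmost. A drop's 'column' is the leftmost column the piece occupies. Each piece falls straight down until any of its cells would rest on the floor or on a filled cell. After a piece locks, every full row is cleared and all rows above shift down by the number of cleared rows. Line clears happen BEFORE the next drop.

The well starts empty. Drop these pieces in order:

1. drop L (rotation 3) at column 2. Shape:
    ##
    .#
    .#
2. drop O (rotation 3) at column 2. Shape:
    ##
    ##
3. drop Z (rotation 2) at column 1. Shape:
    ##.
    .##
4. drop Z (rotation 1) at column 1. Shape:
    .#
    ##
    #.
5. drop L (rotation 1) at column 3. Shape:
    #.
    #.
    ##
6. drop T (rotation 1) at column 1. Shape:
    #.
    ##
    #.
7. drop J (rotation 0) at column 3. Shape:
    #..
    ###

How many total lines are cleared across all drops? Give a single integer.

Answer: 0

Derivation:
Drop 1: L rot3 at col 2 lands with bottom-row=0; cleared 0 line(s) (total 0); column heights now [0 0 3 3 0 0], max=3
Drop 2: O rot3 at col 2 lands with bottom-row=3; cleared 0 line(s) (total 0); column heights now [0 0 5 5 0 0], max=5
Drop 3: Z rot2 at col 1 lands with bottom-row=5; cleared 0 line(s) (total 0); column heights now [0 7 7 6 0 0], max=7
Drop 4: Z rot1 at col 1 lands with bottom-row=7; cleared 0 line(s) (total 0); column heights now [0 9 10 6 0 0], max=10
Drop 5: L rot1 at col 3 lands with bottom-row=6; cleared 0 line(s) (total 0); column heights now [0 9 10 9 7 0], max=10
Drop 6: T rot1 at col 1 lands with bottom-row=9; cleared 0 line(s) (total 0); column heights now [0 12 11 9 7 0], max=12
Drop 7: J rot0 at col 3 lands with bottom-row=9; cleared 0 line(s) (total 0); column heights now [0 12 11 11 10 10], max=12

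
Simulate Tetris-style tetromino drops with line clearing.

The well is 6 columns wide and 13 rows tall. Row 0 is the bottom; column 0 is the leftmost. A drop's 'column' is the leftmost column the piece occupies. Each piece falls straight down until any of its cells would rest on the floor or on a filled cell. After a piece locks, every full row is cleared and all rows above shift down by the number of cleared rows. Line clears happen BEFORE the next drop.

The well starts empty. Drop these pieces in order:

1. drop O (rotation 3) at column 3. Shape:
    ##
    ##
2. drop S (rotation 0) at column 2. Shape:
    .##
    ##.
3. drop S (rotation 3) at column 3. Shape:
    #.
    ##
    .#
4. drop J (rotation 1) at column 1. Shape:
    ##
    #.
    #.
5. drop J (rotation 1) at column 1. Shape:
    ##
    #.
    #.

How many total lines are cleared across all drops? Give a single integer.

Answer: 0

Derivation:
Drop 1: O rot3 at col 3 lands with bottom-row=0; cleared 0 line(s) (total 0); column heights now [0 0 0 2 2 0], max=2
Drop 2: S rot0 at col 2 lands with bottom-row=2; cleared 0 line(s) (total 0); column heights now [0 0 3 4 4 0], max=4
Drop 3: S rot3 at col 3 lands with bottom-row=4; cleared 0 line(s) (total 0); column heights now [0 0 3 7 6 0], max=7
Drop 4: J rot1 at col 1 lands with bottom-row=1; cleared 0 line(s) (total 0); column heights now [0 4 4 7 6 0], max=7
Drop 5: J rot1 at col 1 lands with bottom-row=4; cleared 0 line(s) (total 0); column heights now [0 7 7 7 6 0], max=7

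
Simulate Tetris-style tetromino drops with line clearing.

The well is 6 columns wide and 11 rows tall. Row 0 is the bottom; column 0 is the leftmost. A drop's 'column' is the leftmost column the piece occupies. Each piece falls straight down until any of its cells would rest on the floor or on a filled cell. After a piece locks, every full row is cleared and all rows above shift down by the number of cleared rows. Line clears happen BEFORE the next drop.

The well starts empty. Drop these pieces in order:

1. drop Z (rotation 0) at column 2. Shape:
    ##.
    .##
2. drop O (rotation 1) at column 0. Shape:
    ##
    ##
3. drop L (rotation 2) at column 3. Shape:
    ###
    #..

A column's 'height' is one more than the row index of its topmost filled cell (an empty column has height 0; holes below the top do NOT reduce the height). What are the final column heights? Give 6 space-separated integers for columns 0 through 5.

Drop 1: Z rot0 at col 2 lands with bottom-row=0; cleared 0 line(s) (total 0); column heights now [0 0 2 2 1 0], max=2
Drop 2: O rot1 at col 0 lands with bottom-row=0; cleared 0 line(s) (total 0); column heights now [2 2 2 2 1 0], max=2
Drop 3: L rot2 at col 3 lands with bottom-row=2; cleared 0 line(s) (total 0); column heights now [2 2 2 4 4 4], max=4

Answer: 2 2 2 4 4 4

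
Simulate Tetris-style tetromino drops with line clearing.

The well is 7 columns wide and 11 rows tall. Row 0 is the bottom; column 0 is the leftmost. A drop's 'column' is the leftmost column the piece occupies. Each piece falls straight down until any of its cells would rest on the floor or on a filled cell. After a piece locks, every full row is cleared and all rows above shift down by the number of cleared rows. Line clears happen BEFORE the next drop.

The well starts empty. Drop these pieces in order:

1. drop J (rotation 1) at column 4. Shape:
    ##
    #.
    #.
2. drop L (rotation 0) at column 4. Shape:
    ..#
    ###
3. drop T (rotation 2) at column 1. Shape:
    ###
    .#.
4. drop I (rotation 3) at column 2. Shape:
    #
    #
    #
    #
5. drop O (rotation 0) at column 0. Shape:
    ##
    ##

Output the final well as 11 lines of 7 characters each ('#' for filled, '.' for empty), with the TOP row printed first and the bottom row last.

Answer: .......
.......
.......
.......
.......
..#....
..#...#
###.###
###.##.
.####..
..#.#..

Derivation:
Drop 1: J rot1 at col 4 lands with bottom-row=0; cleared 0 line(s) (total 0); column heights now [0 0 0 0 3 3 0], max=3
Drop 2: L rot0 at col 4 lands with bottom-row=3; cleared 0 line(s) (total 0); column heights now [0 0 0 0 4 4 5], max=5
Drop 3: T rot2 at col 1 lands with bottom-row=0; cleared 0 line(s) (total 0); column heights now [0 2 2 2 4 4 5], max=5
Drop 4: I rot3 at col 2 lands with bottom-row=2; cleared 0 line(s) (total 0); column heights now [0 2 6 2 4 4 5], max=6
Drop 5: O rot0 at col 0 lands with bottom-row=2; cleared 0 line(s) (total 0); column heights now [4 4 6 2 4 4 5], max=6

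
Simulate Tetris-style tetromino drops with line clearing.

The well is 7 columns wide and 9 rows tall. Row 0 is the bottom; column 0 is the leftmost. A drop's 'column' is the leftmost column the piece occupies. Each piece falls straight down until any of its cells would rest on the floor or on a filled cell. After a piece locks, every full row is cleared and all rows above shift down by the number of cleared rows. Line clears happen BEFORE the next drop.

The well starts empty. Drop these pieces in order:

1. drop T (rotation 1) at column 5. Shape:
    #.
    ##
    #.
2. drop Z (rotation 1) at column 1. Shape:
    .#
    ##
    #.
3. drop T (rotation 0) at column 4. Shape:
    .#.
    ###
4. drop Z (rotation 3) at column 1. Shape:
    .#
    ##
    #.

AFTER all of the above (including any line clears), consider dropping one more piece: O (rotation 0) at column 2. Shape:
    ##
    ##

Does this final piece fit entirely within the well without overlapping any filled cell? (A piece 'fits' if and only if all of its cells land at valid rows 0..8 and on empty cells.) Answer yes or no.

Drop 1: T rot1 at col 5 lands with bottom-row=0; cleared 0 line(s) (total 0); column heights now [0 0 0 0 0 3 2], max=3
Drop 2: Z rot1 at col 1 lands with bottom-row=0; cleared 0 line(s) (total 0); column heights now [0 2 3 0 0 3 2], max=3
Drop 3: T rot0 at col 4 lands with bottom-row=3; cleared 0 line(s) (total 0); column heights now [0 2 3 0 4 5 4], max=5
Drop 4: Z rot3 at col 1 lands with bottom-row=2; cleared 0 line(s) (total 0); column heights now [0 4 5 0 4 5 4], max=5
Test piece O rot0 at col 2 (width 2): heights before test = [0 4 5 0 4 5 4]; fits = True

Answer: yes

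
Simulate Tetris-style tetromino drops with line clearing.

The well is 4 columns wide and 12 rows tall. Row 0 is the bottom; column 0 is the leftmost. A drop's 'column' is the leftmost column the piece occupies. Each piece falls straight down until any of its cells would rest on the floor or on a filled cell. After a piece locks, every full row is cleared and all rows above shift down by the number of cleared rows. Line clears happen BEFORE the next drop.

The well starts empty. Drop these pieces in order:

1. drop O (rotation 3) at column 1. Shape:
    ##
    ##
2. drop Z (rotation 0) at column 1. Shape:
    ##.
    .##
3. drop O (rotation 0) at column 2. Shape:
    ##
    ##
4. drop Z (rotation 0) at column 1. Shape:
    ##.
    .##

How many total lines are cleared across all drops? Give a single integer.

Drop 1: O rot3 at col 1 lands with bottom-row=0; cleared 0 line(s) (total 0); column heights now [0 2 2 0], max=2
Drop 2: Z rot0 at col 1 lands with bottom-row=2; cleared 0 line(s) (total 0); column heights now [0 4 4 3], max=4
Drop 3: O rot0 at col 2 lands with bottom-row=4; cleared 0 line(s) (total 0); column heights now [0 4 6 6], max=6
Drop 4: Z rot0 at col 1 lands with bottom-row=6; cleared 0 line(s) (total 0); column heights now [0 8 8 7], max=8

Answer: 0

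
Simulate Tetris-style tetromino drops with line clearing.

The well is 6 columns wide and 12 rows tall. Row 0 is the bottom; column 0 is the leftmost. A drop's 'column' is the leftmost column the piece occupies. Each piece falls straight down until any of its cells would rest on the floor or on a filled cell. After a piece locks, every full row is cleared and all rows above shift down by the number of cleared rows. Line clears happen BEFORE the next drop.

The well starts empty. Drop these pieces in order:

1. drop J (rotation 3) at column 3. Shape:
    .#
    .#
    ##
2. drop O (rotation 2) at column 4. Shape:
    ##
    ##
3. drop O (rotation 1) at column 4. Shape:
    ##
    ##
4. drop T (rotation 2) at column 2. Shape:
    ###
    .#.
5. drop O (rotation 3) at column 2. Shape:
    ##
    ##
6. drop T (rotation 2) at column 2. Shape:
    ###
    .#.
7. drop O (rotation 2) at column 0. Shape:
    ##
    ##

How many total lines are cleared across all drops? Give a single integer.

Answer: 0

Derivation:
Drop 1: J rot3 at col 3 lands with bottom-row=0; cleared 0 line(s) (total 0); column heights now [0 0 0 1 3 0], max=3
Drop 2: O rot2 at col 4 lands with bottom-row=3; cleared 0 line(s) (total 0); column heights now [0 0 0 1 5 5], max=5
Drop 3: O rot1 at col 4 lands with bottom-row=5; cleared 0 line(s) (total 0); column heights now [0 0 0 1 7 7], max=7
Drop 4: T rot2 at col 2 lands with bottom-row=6; cleared 0 line(s) (total 0); column heights now [0 0 8 8 8 7], max=8
Drop 5: O rot3 at col 2 lands with bottom-row=8; cleared 0 line(s) (total 0); column heights now [0 0 10 10 8 7], max=10
Drop 6: T rot2 at col 2 lands with bottom-row=10; cleared 0 line(s) (total 0); column heights now [0 0 12 12 12 7], max=12
Drop 7: O rot2 at col 0 lands with bottom-row=0; cleared 0 line(s) (total 0); column heights now [2 2 12 12 12 7], max=12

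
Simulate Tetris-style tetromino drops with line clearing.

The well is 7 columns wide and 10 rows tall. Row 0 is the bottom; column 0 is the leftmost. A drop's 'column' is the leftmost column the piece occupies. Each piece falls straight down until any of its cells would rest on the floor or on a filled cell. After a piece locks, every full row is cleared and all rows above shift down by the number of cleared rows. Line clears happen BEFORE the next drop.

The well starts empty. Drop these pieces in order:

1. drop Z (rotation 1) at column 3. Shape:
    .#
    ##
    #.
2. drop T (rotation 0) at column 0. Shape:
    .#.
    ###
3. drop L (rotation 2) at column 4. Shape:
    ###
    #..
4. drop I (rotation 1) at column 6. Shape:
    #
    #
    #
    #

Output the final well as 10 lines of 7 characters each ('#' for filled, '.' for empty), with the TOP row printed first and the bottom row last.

Drop 1: Z rot1 at col 3 lands with bottom-row=0; cleared 0 line(s) (total 0); column heights now [0 0 0 2 3 0 0], max=3
Drop 2: T rot0 at col 0 lands with bottom-row=0; cleared 0 line(s) (total 0); column heights now [1 2 1 2 3 0 0], max=3
Drop 3: L rot2 at col 4 lands with bottom-row=3; cleared 0 line(s) (total 0); column heights now [1 2 1 2 5 5 5], max=5
Drop 4: I rot1 at col 6 lands with bottom-row=5; cleared 0 line(s) (total 0); column heights now [1 2 1 2 5 5 9], max=9

Answer: .......
......#
......#
......#
......#
....###
....#..
....#..
.#.##..
####...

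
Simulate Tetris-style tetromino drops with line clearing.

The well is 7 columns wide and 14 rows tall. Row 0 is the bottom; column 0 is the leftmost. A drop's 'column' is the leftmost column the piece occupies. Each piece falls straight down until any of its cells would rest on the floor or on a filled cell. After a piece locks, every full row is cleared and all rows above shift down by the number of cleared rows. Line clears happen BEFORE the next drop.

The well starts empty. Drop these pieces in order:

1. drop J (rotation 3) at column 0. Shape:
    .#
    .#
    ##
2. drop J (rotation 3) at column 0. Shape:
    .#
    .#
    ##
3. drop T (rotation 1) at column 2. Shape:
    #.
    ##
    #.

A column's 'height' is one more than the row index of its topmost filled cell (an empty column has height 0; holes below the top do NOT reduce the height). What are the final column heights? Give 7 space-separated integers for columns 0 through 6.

Answer: 4 6 3 2 0 0 0

Derivation:
Drop 1: J rot3 at col 0 lands with bottom-row=0; cleared 0 line(s) (total 0); column heights now [1 3 0 0 0 0 0], max=3
Drop 2: J rot3 at col 0 lands with bottom-row=3; cleared 0 line(s) (total 0); column heights now [4 6 0 0 0 0 0], max=6
Drop 3: T rot1 at col 2 lands with bottom-row=0; cleared 0 line(s) (total 0); column heights now [4 6 3 2 0 0 0], max=6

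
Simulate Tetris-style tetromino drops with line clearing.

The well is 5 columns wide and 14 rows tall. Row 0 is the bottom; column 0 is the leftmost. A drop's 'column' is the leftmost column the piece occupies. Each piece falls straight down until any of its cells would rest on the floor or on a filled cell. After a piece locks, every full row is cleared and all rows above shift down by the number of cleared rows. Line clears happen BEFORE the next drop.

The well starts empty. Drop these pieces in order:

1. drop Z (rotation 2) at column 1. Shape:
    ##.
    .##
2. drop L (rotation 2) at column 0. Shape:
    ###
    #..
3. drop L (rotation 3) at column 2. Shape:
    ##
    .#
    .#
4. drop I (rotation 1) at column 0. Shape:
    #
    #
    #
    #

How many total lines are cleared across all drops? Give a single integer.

Drop 1: Z rot2 at col 1 lands with bottom-row=0; cleared 0 line(s) (total 0); column heights now [0 2 2 1 0], max=2
Drop 2: L rot2 at col 0 lands with bottom-row=1; cleared 0 line(s) (total 0); column heights now [3 3 3 1 0], max=3
Drop 3: L rot3 at col 2 lands with bottom-row=1; cleared 0 line(s) (total 0); column heights now [3 3 4 4 0], max=4
Drop 4: I rot1 at col 0 lands with bottom-row=3; cleared 0 line(s) (total 0); column heights now [7 3 4 4 0], max=7

Answer: 0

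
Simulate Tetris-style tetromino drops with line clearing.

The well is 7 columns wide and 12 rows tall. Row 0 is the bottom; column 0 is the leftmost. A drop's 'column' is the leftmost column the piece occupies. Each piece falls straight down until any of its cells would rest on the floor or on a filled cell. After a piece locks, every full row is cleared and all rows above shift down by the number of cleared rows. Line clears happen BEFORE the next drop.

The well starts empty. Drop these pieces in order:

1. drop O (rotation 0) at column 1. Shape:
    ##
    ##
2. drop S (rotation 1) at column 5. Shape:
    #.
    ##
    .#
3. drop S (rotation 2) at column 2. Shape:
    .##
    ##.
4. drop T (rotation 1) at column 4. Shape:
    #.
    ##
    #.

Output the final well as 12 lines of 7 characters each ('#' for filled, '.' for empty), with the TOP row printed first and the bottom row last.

Answer: .......
.......
.......
.......
.......
....#..
....##.
....#..
...##..
..##.#.
.##..##
.##...#

Derivation:
Drop 1: O rot0 at col 1 lands with bottom-row=0; cleared 0 line(s) (total 0); column heights now [0 2 2 0 0 0 0], max=2
Drop 2: S rot1 at col 5 lands with bottom-row=0; cleared 0 line(s) (total 0); column heights now [0 2 2 0 0 3 2], max=3
Drop 3: S rot2 at col 2 lands with bottom-row=2; cleared 0 line(s) (total 0); column heights now [0 2 3 4 4 3 2], max=4
Drop 4: T rot1 at col 4 lands with bottom-row=4; cleared 0 line(s) (total 0); column heights now [0 2 3 4 7 6 2], max=7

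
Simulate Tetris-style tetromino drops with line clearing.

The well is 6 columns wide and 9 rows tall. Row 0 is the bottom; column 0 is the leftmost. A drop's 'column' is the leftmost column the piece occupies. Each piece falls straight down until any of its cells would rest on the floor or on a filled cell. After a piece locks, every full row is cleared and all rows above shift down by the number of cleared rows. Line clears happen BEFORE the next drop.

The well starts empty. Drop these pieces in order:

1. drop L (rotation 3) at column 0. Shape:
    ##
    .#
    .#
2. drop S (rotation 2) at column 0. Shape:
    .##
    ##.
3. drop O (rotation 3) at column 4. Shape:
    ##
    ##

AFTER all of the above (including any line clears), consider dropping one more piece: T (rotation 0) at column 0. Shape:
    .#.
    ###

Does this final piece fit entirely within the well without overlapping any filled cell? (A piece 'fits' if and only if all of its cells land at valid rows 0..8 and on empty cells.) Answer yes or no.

Answer: yes

Derivation:
Drop 1: L rot3 at col 0 lands with bottom-row=0; cleared 0 line(s) (total 0); column heights now [3 3 0 0 0 0], max=3
Drop 2: S rot2 at col 0 lands with bottom-row=3; cleared 0 line(s) (total 0); column heights now [4 5 5 0 0 0], max=5
Drop 3: O rot3 at col 4 lands with bottom-row=0; cleared 0 line(s) (total 0); column heights now [4 5 5 0 2 2], max=5
Test piece T rot0 at col 0 (width 3): heights before test = [4 5 5 0 2 2]; fits = True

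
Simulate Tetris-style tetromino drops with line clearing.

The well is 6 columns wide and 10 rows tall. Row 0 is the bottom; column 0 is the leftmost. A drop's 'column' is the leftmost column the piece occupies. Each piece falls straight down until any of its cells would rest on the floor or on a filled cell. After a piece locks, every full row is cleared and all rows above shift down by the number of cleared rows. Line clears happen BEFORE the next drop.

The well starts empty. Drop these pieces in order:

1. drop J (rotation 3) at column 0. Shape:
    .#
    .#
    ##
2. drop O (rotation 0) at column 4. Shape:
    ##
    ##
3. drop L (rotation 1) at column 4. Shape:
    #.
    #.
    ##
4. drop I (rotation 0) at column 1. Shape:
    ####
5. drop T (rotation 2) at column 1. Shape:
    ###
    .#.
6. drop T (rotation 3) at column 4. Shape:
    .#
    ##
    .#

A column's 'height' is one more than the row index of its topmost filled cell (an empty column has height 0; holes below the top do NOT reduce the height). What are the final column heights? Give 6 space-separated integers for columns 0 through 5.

Drop 1: J rot3 at col 0 lands with bottom-row=0; cleared 0 line(s) (total 0); column heights now [1 3 0 0 0 0], max=3
Drop 2: O rot0 at col 4 lands with bottom-row=0; cleared 0 line(s) (total 0); column heights now [1 3 0 0 2 2], max=3
Drop 3: L rot1 at col 4 lands with bottom-row=2; cleared 0 line(s) (total 0); column heights now [1 3 0 0 5 3], max=5
Drop 4: I rot0 at col 1 lands with bottom-row=5; cleared 0 line(s) (total 0); column heights now [1 6 6 6 6 3], max=6
Drop 5: T rot2 at col 1 lands with bottom-row=6; cleared 0 line(s) (total 0); column heights now [1 8 8 8 6 3], max=8
Drop 6: T rot3 at col 4 lands with bottom-row=5; cleared 0 line(s) (total 0); column heights now [1 8 8 8 7 8], max=8

Answer: 1 8 8 8 7 8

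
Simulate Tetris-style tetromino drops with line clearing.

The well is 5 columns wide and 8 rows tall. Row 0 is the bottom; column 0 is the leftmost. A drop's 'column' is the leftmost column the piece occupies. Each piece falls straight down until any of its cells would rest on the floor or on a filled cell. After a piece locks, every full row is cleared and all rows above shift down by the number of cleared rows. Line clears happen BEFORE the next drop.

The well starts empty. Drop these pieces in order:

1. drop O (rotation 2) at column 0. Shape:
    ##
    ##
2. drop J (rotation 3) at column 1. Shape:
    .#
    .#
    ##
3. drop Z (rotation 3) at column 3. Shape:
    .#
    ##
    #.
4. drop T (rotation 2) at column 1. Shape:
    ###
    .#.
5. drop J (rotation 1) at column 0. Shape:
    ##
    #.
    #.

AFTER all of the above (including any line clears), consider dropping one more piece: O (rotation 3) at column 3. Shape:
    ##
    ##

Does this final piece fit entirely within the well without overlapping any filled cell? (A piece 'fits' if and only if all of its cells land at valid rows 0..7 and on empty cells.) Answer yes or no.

Answer: no

Derivation:
Drop 1: O rot2 at col 0 lands with bottom-row=0; cleared 0 line(s) (total 0); column heights now [2 2 0 0 0], max=2
Drop 2: J rot3 at col 1 lands with bottom-row=2; cleared 0 line(s) (total 0); column heights now [2 3 5 0 0], max=5
Drop 3: Z rot3 at col 3 lands with bottom-row=0; cleared 0 line(s) (total 0); column heights now [2 3 5 2 3], max=5
Drop 4: T rot2 at col 1 lands with bottom-row=5; cleared 0 line(s) (total 0); column heights now [2 7 7 7 3], max=7
Drop 5: J rot1 at col 0 lands with bottom-row=5; cleared 0 line(s) (total 0); column heights now [8 8 7 7 3], max=8
Test piece O rot3 at col 3 (width 2): heights before test = [8 8 7 7 3]; fits = False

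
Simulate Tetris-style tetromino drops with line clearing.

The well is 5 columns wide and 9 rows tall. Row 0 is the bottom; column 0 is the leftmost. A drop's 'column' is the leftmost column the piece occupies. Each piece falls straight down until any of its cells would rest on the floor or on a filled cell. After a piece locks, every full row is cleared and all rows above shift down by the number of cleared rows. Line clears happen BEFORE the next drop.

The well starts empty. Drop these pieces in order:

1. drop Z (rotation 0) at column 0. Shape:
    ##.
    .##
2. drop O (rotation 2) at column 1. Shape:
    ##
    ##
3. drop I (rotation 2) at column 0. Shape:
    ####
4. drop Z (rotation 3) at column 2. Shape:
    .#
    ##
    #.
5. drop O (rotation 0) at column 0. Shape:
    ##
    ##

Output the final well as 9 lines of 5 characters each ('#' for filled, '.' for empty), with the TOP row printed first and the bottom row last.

Answer: .....
...#.
####.
###..
####.
.##..
.##..
##...
.##..

Derivation:
Drop 1: Z rot0 at col 0 lands with bottom-row=0; cleared 0 line(s) (total 0); column heights now [2 2 1 0 0], max=2
Drop 2: O rot2 at col 1 lands with bottom-row=2; cleared 0 line(s) (total 0); column heights now [2 4 4 0 0], max=4
Drop 3: I rot2 at col 0 lands with bottom-row=4; cleared 0 line(s) (total 0); column heights now [5 5 5 5 0], max=5
Drop 4: Z rot3 at col 2 lands with bottom-row=5; cleared 0 line(s) (total 0); column heights now [5 5 7 8 0], max=8
Drop 5: O rot0 at col 0 lands with bottom-row=5; cleared 0 line(s) (total 0); column heights now [7 7 7 8 0], max=8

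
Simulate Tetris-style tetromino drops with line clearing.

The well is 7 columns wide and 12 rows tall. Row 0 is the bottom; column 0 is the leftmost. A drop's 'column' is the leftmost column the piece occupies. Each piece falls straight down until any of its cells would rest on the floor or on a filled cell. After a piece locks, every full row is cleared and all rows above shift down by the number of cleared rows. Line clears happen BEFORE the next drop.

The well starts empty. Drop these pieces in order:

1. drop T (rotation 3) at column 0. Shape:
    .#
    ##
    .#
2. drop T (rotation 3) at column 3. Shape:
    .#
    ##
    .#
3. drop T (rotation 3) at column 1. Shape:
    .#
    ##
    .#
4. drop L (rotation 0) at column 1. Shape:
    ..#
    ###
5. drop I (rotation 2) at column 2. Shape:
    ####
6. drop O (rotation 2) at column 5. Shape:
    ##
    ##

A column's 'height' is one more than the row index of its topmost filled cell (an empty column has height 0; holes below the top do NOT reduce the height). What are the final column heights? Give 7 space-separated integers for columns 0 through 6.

Answer: 2 6 8 8 8 10 10

Derivation:
Drop 1: T rot3 at col 0 lands with bottom-row=0; cleared 0 line(s) (total 0); column heights now [2 3 0 0 0 0 0], max=3
Drop 2: T rot3 at col 3 lands with bottom-row=0; cleared 0 line(s) (total 0); column heights now [2 3 0 2 3 0 0], max=3
Drop 3: T rot3 at col 1 lands with bottom-row=2; cleared 0 line(s) (total 0); column heights now [2 4 5 2 3 0 0], max=5
Drop 4: L rot0 at col 1 lands with bottom-row=5; cleared 0 line(s) (total 0); column heights now [2 6 6 7 3 0 0], max=7
Drop 5: I rot2 at col 2 lands with bottom-row=7; cleared 0 line(s) (total 0); column heights now [2 6 8 8 8 8 0], max=8
Drop 6: O rot2 at col 5 lands with bottom-row=8; cleared 0 line(s) (total 0); column heights now [2 6 8 8 8 10 10], max=10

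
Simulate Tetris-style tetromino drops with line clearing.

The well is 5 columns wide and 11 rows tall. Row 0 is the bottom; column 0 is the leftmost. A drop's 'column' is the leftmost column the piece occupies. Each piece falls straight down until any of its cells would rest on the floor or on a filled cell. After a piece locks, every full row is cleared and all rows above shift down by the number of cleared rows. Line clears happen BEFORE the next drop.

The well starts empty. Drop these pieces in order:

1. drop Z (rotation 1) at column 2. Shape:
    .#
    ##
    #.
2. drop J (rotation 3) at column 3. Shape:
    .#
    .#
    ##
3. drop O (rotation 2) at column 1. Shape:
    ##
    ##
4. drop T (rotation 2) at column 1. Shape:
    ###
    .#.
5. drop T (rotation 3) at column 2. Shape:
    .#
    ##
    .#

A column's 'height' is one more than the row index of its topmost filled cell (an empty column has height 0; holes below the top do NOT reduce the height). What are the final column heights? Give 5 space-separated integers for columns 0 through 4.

Drop 1: Z rot1 at col 2 lands with bottom-row=0; cleared 0 line(s) (total 0); column heights now [0 0 2 3 0], max=3
Drop 2: J rot3 at col 3 lands with bottom-row=3; cleared 0 line(s) (total 0); column heights now [0 0 2 4 6], max=6
Drop 3: O rot2 at col 1 lands with bottom-row=2; cleared 0 line(s) (total 0); column heights now [0 4 4 4 6], max=6
Drop 4: T rot2 at col 1 lands with bottom-row=4; cleared 0 line(s) (total 0); column heights now [0 6 6 6 6], max=6
Drop 5: T rot3 at col 2 lands with bottom-row=6; cleared 0 line(s) (total 0); column heights now [0 6 8 9 6], max=9

Answer: 0 6 8 9 6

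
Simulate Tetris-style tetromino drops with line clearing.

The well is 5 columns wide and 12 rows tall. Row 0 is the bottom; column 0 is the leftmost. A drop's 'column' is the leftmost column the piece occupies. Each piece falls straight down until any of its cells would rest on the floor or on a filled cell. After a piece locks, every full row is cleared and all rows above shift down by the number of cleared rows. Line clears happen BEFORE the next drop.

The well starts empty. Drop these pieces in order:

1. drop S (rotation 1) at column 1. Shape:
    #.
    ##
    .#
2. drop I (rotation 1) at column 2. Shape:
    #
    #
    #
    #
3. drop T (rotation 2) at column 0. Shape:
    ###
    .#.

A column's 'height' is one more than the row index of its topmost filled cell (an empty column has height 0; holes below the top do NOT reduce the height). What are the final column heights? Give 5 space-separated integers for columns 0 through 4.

Answer: 7 7 7 0 0

Derivation:
Drop 1: S rot1 at col 1 lands with bottom-row=0; cleared 0 line(s) (total 0); column heights now [0 3 2 0 0], max=3
Drop 2: I rot1 at col 2 lands with bottom-row=2; cleared 0 line(s) (total 0); column heights now [0 3 6 0 0], max=6
Drop 3: T rot2 at col 0 lands with bottom-row=5; cleared 0 line(s) (total 0); column heights now [7 7 7 0 0], max=7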